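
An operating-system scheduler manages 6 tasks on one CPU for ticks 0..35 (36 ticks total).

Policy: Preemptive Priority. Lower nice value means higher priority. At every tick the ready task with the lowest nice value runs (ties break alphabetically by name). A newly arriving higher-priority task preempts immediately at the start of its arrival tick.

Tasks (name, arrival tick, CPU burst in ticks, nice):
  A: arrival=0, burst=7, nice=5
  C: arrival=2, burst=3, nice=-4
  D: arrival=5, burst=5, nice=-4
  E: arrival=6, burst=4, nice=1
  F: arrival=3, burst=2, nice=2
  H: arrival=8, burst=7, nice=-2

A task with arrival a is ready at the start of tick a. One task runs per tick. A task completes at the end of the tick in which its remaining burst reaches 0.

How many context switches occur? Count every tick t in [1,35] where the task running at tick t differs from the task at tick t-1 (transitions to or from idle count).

t=0: ready={A} → run A
t=1: ready={A} → run A
t=2: ready={A,C} → run C
t=3: ready={A,C,F} → run C
t=4: ready={A,C,F} → run C
t=5: ready={A,D,F} → run D
t=6: ready={A,D,E,F} → run D
t=7: ready={A,D,E,F} → run D
t=8: ready={A,D,E,F,H} → run D
t=9: ready={A,D,E,F,H} → run D
t=10: ready={A,E,F,H} → run H
t=11: ready={A,E,F,H} → run H
t=12: ready={A,E,F,H} → run H
t=13: ready={A,E,F,H} → run H
t=14: ready={A,E,F,H} → run H
t=15: ready={A,E,F,H} → run H
t=16: ready={A,E,F,H} → run H
t=17: ready={A,E,F} → run E
t=18: ready={A,E,F} → run E
t=19: ready={A,E,F} → run E
t=20: ready={A,E,F} → run E
t=21: ready={A,F} → run F
t=22: ready={A,F} → run F
t=23: ready={A} → run A
t=24: ready={A} → run A
t=25: ready={A} → run A
t=26: ready={A} → run A
t=27: ready={A} → run A
t=28: (idle)
t=29: (idle)
t=30: (idle)
t=31: (idle)
t=32: (idle)
t=33: (idle)
t=34: (idle)
t=35: (idle)

context switches = 7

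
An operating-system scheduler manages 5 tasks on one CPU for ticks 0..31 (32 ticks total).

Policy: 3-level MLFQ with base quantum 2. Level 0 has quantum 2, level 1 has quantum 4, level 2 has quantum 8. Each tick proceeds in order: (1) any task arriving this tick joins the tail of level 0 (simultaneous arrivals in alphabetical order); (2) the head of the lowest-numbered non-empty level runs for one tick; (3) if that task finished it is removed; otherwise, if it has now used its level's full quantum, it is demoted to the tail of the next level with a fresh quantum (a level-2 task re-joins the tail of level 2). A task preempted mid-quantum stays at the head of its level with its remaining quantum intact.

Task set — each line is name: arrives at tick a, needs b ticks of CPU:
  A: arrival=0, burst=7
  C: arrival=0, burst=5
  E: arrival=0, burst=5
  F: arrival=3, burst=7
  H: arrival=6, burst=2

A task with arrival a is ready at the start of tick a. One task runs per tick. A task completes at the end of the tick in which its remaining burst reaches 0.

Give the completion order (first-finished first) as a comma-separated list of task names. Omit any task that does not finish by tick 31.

t=0: L0/L1/L2 = ACE/-/- → run A
t=1: L0/L1/L2 = ACE/-/- → run A
t=2: L0/L1/L2 = CE/A/- → run C
t=3: L0/L1/L2 = CEF/A/- → run C
t=4: L0/L1/L2 = EF/AC/- → run E
t=5: L0/L1/L2 = EF/AC/- → run E
t=6: L0/L1/L2 = FH/ACE/- → run F
t=7: L0/L1/L2 = FH/ACE/- → run F
t=8: L0/L1/L2 = H/ACEF/- → run H
t=9: L0/L1/L2 = H/ACEF/- → run H
t=10: L0/L1/L2 = -/ACEF/- → run A
t=11: L0/L1/L2 = -/ACEF/- → run A
t=12: L0/L1/L2 = -/ACEF/- → run A
t=13: L0/L1/L2 = -/ACEF/- → run A
t=14: L0/L1/L2 = -/CEF/A → run C
t=15: L0/L1/L2 = -/CEF/A → run C
t=16: L0/L1/L2 = -/CEF/A → run C
t=17: L0/L1/L2 = -/EF/A → run E
t=18: L0/L1/L2 = -/EF/A → run E
t=19: L0/L1/L2 = -/EF/A → run E
t=20: L0/L1/L2 = -/F/A → run F
t=21: L0/L1/L2 = -/F/A → run F
t=22: L0/L1/L2 = -/F/A → run F
t=23: L0/L1/L2 = -/F/A → run F
t=24: L0/L1/L2 = -/-/AF → run A
t=25: L0/L1/L2 = -/-/F → run F
t=26: (idle)
t=27: (idle)
t=28: (idle)
t=29: (idle)
t=30: (idle)
t=31: (idle)

completion order = H, C, E, A, F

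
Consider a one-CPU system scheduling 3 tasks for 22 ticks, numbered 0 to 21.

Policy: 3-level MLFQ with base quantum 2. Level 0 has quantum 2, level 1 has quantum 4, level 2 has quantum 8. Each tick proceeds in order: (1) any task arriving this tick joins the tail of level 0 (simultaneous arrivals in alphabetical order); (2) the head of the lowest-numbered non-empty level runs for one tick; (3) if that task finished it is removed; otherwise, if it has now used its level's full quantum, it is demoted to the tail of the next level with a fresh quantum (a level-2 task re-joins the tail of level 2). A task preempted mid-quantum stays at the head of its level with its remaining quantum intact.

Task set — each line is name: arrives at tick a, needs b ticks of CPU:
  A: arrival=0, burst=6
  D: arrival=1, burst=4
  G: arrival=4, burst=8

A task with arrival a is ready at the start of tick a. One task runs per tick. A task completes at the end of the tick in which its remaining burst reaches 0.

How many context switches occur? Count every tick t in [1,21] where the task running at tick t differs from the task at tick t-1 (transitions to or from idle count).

context switches = 6

t=0: L0/L1/L2 = A/-/- → run A
t=1: L0/L1/L2 = AD/-/- → run A
t=2: L0/L1/L2 = D/A/- → run D
t=3: L0/L1/L2 = D/A/- → run D
t=4: L0/L1/L2 = G/AD/- → run G
t=5: L0/L1/L2 = G/AD/- → run G
t=6: L0/L1/L2 = -/ADG/- → run A
t=7: L0/L1/L2 = -/ADG/- → run A
t=8: L0/L1/L2 = -/ADG/- → run A
t=9: L0/L1/L2 = -/ADG/- → run A
t=10: L0/L1/L2 = -/DG/- → run D
t=11: L0/L1/L2 = -/DG/- → run D
t=12: L0/L1/L2 = -/G/- → run G
t=13: L0/L1/L2 = -/G/- → run G
t=14: L0/L1/L2 = -/G/- → run G
t=15: L0/L1/L2 = -/G/- → run G
t=16: L0/L1/L2 = -/-/G → run G
t=17: L0/L1/L2 = -/-/G → run G
t=18: (idle)
t=19: (idle)
t=20: (idle)
t=21: (idle)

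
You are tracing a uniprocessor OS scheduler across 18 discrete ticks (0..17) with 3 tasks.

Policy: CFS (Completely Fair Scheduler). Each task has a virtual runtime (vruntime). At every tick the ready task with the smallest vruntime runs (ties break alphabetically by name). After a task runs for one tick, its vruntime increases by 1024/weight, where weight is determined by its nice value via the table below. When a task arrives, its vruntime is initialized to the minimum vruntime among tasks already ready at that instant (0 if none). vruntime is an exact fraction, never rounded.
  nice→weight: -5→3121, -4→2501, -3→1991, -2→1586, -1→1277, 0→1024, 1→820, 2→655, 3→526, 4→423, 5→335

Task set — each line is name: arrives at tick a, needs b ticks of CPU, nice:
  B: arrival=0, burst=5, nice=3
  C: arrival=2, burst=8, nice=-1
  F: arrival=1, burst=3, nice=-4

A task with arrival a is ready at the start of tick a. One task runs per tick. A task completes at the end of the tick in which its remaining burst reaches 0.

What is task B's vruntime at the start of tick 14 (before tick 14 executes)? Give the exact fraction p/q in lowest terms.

t=0: vr[B=0] → run B
t=1: vr[B=512/263 F=512/263] → run B
t=2: vr[B=1024/263 C=512/263 F=512/263] → run C
t=3: vr[B=1024/263 C=923136/335851 F=512/263] → run F
t=4: vr[B=1024/263 C=923136/335851 F=1549824/657763] → run F
t=5: vr[B=1024/263 C=923136/335851 F=1819136/657763] → run C
t=6: vr[B=1024/263 C=1192448/335851 F=1819136/657763] → run F
t=7: vr[B=1024/263 C=1192448/335851] → run C
t=8: vr[B=1024/263 C=1461760/335851] → run B
t=9: vr[B=1536/263 C=1461760/335851] → run C
t=10: vr[B=1536/263 C=1731072/335851] → run C
t=11: vr[B=1536/263 C=2000384/335851] → run B
t=12: vr[B=2048/263 C=2000384/335851] → run C
t=13: vr[B=2048/263 C=2269696/335851] → run C
t=14: vr[B=2048/263 C=2539008/335851] → run C
t=15: vr[B=2048/263] → run B
t=16: (idle)
t=17: (idle)

vruntime(B, start of tick 14) = 2048/263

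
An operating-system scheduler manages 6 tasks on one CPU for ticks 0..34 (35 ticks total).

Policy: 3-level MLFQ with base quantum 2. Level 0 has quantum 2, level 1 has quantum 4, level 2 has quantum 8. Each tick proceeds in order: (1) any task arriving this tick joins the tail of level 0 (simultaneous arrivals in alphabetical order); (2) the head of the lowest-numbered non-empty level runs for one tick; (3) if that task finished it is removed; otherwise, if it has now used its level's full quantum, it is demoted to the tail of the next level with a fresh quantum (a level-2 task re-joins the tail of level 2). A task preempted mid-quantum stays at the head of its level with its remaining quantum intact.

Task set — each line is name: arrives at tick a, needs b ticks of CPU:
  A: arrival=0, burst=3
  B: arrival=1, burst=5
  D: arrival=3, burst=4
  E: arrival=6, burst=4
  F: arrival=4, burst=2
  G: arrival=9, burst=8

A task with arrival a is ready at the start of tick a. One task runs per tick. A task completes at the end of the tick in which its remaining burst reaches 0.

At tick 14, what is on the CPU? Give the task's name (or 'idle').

t=0: L0/L1/L2 = A/-/- → run A
t=1: L0/L1/L2 = AB/-/- → run A
t=2: L0/L1/L2 = B/A/- → run B
t=3: L0/L1/L2 = BD/A/- → run B
t=4: L0/L1/L2 = DF/AB/- → run D
t=5: L0/L1/L2 = DF/AB/- → run D
t=6: L0/L1/L2 = FE/ABD/- → run F
t=7: L0/L1/L2 = FE/ABD/- → run F
t=8: L0/L1/L2 = E/ABD/- → run E
t=9: L0/L1/L2 = EG/ABD/- → run E
t=10: L0/L1/L2 = G/ABDE/- → run G
t=11: L0/L1/L2 = G/ABDE/- → run G
t=12: L0/L1/L2 = -/ABDEG/- → run A
t=13: L0/L1/L2 = -/BDEG/- → run B
t=14: L0/L1/L2 = -/BDEG/- → run B
t=15: L0/L1/L2 = -/BDEG/- → run B
t=16: L0/L1/L2 = -/DEG/- → run D
t=17: L0/L1/L2 = -/DEG/- → run D
t=18: L0/L1/L2 = -/EG/- → run E
t=19: L0/L1/L2 = -/EG/- → run E
t=20: L0/L1/L2 = -/G/- → run G
t=21: L0/L1/L2 = -/G/- → run G
t=22: L0/L1/L2 = -/G/- → run G
t=23: L0/L1/L2 = -/G/- → run G
t=24: L0/L1/L2 = -/-/G → run G
t=25: L0/L1/L2 = -/-/G → run G
t=26: (idle)
t=27: (idle)
t=28: (idle)
t=29: (idle)
t=30: (idle)
t=31: (idle)
t=32: (idle)
t=33: (idle)
t=34: (idle)

running at tick 14 = B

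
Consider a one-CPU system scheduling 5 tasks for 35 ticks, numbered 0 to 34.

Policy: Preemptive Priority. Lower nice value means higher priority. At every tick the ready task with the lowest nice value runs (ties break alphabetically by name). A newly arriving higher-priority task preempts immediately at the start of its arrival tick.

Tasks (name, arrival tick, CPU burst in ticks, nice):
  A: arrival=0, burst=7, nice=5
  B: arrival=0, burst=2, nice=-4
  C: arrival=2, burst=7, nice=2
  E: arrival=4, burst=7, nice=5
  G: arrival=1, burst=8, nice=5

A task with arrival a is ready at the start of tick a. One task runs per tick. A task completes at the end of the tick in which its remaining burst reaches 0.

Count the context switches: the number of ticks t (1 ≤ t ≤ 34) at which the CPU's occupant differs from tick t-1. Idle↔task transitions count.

t=0: ready={A,B} → run B
t=1: ready={A,B,G} → run B
t=2: ready={A,C,G} → run C
t=3: ready={A,C,G} → run C
t=4: ready={A,C,E,G} → run C
t=5: ready={A,C,E,G} → run C
t=6: ready={A,C,E,G} → run C
t=7: ready={A,C,E,G} → run C
t=8: ready={A,C,E,G} → run C
t=9: ready={A,E,G} → run A
t=10: ready={A,E,G} → run A
t=11: ready={A,E,G} → run A
t=12: ready={A,E,G} → run A
t=13: ready={A,E,G} → run A
t=14: ready={A,E,G} → run A
t=15: ready={A,E,G} → run A
t=16: ready={E,G} → run E
t=17: ready={E,G} → run E
t=18: ready={E,G} → run E
t=19: ready={E,G} → run E
t=20: ready={E,G} → run E
t=21: ready={E,G} → run E
t=22: ready={E,G} → run E
t=23: ready={G} → run G
t=24: ready={G} → run G
t=25: ready={G} → run G
t=26: ready={G} → run G
t=27: ready={G} → run G
t=28: ready={G} → run G
t=29: ready={G} → run G
t=30: ready={G} → run G
t=31: (idle)
t=32: (idle)
t=33: (idle)
t=34: (idle)

context switches = 5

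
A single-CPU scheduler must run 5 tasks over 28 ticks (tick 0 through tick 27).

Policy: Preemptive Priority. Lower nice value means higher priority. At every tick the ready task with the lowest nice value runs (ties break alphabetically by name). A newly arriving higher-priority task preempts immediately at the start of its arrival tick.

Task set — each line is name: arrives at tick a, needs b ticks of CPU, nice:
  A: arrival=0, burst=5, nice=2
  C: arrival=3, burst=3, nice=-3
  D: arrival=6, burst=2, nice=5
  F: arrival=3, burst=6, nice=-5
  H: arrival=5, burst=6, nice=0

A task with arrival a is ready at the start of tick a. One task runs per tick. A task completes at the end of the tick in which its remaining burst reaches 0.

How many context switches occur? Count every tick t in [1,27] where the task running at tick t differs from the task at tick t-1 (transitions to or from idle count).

t=0: ready={A} → run A
t=1: ready={A} → run A
t=2: ready={A} → run A
t=3: ready={A,C,F} → run F
t=4: ready={A,C,F} → run F
t=5: ready={A,C,F,H} → run F
t=6: ready={A,C,D,F,H} → run F
t=7: ready={A,C,D,F,H} → run F
t=8: ready={A,C,D,F,H} → run F
t=9: ready={A,C,D,H} → run C
t=10: ready={A,C,D,H} → run C
t=11: ready={A,C,D,H} → run C
t=12: ready={A,D,H} → run H
t=13: ready={A,D,H} → run H
t=14: ready={A,D,H} → run H
t=15: ready={A,D,H} → run H
t=16: ready={A,D,H} → run H
t=17: ready={A,D,H} → run H
t=18: ready={A,D} → run A
t=19: ready={A,D} → run A
t=20: ready={D} → run D
t=21: ready={D} → run D
t=22: (idle)
t=23: (idle)
t=24: (idle)
t=25: (idle)
t=26: (idle)
t=27: (idle)

context switches = 6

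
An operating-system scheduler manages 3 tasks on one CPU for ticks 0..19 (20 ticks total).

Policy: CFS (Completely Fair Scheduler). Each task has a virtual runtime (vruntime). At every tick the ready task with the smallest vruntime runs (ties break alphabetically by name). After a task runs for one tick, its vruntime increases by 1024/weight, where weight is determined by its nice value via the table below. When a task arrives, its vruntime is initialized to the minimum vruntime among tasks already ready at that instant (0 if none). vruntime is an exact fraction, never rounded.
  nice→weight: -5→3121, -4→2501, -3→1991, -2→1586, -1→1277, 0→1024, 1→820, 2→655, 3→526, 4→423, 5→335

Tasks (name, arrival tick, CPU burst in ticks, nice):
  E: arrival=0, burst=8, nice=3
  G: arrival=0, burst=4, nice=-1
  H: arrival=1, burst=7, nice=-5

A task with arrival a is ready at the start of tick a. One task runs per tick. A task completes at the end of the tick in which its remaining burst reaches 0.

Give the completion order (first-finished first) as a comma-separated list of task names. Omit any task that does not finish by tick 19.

t=0: vr[E=0 G=0] → run E
t=1: vr[E=512/263 G=0 H=0] → run G
t=2: vr[E=512/263 G=1024/1277 H=0] → run H
t=3: vr[E=512/263 G=1024/1277 H=1024/3121] → run H
t=4: vr[E=512/263 G=1024/1277 H=2048/3121] → run H
t=5: vr[E=512/263 G=1024/1277 H=3072/3121] → run G
t=6: vr[E=512/263 G=2048/1277 H=3072/3121] → run H
t=7: vr[E=512/263 G=2048/1277 H=4096/3121] → run H
t=8: vr[E=512/263 G=2048/1277 H=5120/3121] → run G
t=9: vr[E=512/263 G=3072/1277 H=5120/3121] → run H
t=10: vr[E=512/263 G=3072/1277 H=6144/3121] → run E
t=11: vr[E=1024/263 G=3072/1277 H=6144/3121] → run H
t=12: vr[E=1024/263 G=3072/1277] → run G
t=13: vr[E=1024/263] → run E
t=14: vr[E=1536/263] → run E
t=15: vr[E=2048/263] → run E
t=16: vr[E=2560/263] → run E
t=17: vr[E=3072/263] → run E
t=18: vr[E=3584/263] → run E
t=19: (idle)

completion order = H, G, E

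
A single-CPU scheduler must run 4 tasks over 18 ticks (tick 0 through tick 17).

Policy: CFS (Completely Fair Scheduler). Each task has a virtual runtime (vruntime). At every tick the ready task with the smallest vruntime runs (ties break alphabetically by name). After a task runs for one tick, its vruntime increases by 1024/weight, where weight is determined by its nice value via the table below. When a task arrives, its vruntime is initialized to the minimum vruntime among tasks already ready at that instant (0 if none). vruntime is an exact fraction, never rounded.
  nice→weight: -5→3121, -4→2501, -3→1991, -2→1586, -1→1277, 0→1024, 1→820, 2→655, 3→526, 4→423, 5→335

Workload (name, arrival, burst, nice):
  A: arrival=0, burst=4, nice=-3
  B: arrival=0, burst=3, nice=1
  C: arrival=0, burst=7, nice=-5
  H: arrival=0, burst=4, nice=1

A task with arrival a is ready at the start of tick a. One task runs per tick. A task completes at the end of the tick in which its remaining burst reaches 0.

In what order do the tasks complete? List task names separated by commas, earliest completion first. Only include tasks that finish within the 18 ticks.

completion order = A, C, B, H

t=0: vr[A=0 B=0 C=0 H=0] → run A
t=1: vr[A=1024/1991 B=0 C=0 H=0] → run B
t=2: vr[A=1024/1991 B=256/205 C=0 H=0] → run C
t=3: vr[A=1024/1991 B=256/205 C=1024/3121 H=0] → run H
t=4: vr[A=1024/1991 B=256/205 C=1024/3121 H=256/205] → run C
t=5: vr[A=1024/1991 B=256/205 C=2048/3121 H=256/205] → run A
t=6: vr[A=2048/1991 B=256/205 C=2048/3121 H=256/205] → run C
t=7: vr[A=2048/1991 B=256/205 C=3072/3121 H=256/205] → run C
t=8: vr[A=2048/1991 B=256/205 C=4096/3121 H=256/205] → run A
t=9: vr[A=3072/1991 B=256/205 C=4096/3121 H=256/205] → run B
t=10: vr[A=3072/1991 B=512/205 C=4096/3121 H=256/205] → run H
t=11: vr[A=3072/1991 B=512/205 C=4096/3121 H=512/205] → run C
t=12: vr[A=3072/1991 B=512/205 C=5120/3121 H=512/205] → run A
t=13: vr[B=512/205 C=5120/3121 H=512/205] → run C
t=14: vr[B=512/205 C=6144/3121 H=512/205] → run C
t=15: vr[B=512/205 H=512/205] → run B
t=16: vr[H=512/205] → run H
t=17: vr[H=768/205] → run H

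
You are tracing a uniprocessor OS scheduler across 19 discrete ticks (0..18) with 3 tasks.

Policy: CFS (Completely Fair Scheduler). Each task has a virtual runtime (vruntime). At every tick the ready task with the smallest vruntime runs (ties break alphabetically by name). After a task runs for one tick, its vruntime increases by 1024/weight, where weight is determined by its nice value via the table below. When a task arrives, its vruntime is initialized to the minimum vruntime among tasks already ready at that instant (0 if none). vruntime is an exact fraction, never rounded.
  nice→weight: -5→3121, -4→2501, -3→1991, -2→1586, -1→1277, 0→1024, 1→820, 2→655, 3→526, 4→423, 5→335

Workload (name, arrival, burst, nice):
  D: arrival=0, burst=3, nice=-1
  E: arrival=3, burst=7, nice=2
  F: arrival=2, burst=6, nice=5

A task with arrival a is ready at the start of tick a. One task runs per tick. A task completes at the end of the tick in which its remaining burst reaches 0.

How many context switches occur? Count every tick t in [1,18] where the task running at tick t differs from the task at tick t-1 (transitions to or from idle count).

t=0: vr[D=0] → run D
t=1: vr[D=1024/1277] → run D
t=2: vr[D=2048/1277 F=2048/1277] → run D
t=3: vr[E=2048/1277 F=2048/1277] → run E
t=4: vr[E=2649088/836435 F=2048/1277] → run F
t=5: vr[E=2649088/836435 F=1993728/427795] → run E
t=6: vr[E=3956736/836435 F=1993728/427795] → run F
t=7: vr[E=3956736/836435 F=3301376/427795] → run E
t=8: vr[E=5264384/836435 F=3301376/427795] → run E
t=9: vr[E=6572032/836435 F=3301376/427795] → run F
t=10: vr[E=6572032/836435 F=4609024/427795] → run E
t=11: vr[E=1575936/167287 F=4609024/427795] → run E
t=12: vr[E=9187328/836435 F=4609024/427795] → run F
t=13: vr[E=9187328/836435 F=5916672/427795] → run E
t=14: vr[F=5916672/427795] → run F
t=15: vr[F=1444864/85559] → run F
t=16: (idle)
t=17: (idle)
t=18: (idle)

context switches = 11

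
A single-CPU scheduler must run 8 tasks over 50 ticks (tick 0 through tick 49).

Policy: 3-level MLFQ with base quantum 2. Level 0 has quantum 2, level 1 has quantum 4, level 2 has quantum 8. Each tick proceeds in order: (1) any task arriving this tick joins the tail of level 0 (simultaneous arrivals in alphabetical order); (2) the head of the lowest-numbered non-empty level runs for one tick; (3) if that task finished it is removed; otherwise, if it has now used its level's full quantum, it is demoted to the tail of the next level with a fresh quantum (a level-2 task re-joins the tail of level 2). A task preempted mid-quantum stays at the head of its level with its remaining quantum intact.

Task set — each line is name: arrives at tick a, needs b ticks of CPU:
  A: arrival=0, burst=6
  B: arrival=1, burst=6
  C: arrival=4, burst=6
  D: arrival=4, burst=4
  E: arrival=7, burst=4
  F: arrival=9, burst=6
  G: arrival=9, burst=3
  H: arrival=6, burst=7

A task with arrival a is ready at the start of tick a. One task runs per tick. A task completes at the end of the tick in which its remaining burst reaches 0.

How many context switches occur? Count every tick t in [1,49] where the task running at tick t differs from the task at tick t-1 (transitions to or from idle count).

context switches = 17

t=0: L0/L1/L2 = A/-/- → run A
t=1: L0/L1/L2 = AB/-/- → run A
t=2: L0/L1/L2 = B/A/- → run B
t=3: L0/L1/L2 = B/A/- → run B
t=4: L0/L1/L2 = CD/AB/- → run C
t=5: L0/L1/L2 = CD/AB/- → run C
t=6: L0/L1/L2 = DH/ABC/- → run D
t=7: L0/L1/L2 = DHE/ABC/- → run D
t=8: L0/L1/L2 = HE/ABCD/- → run H
t=9: L0/L1/L2 = HEFG/ABCD/- → run H
t=10: L0/L1/L2 = EFG/ABCDH/- → run E
t=11: L0/L1/L2 = EFG/ABCDH/- → run E
t=12: L0/L1/L2 = FG/ABCDHE/- → run F
t=13: L0/L1/L2 = FG/ABCDHE/- → run F
t=14: L0/L1/L2 = G/ABCDHEF/- → run G
t=15: L0/L1/L2 = G/ABCDHEF/- → run G
t=16: L0/L1/L2 = -/ABCDHEFG/- → run A
t=17: L0/L1/L2 = -/ABCDHEFG/- → run A
t=18: L0/L1/L2 = -/ABCDHEFG/- → run A
t=19: L0/L1/L2 = -/ABCDHEFG/- → run A
t=20: L0/L1/L2 = -/BCDHEFG/- → run B
t=21: L0/L1/L2 = -/BCDHEFG/- → run B
t=22: L0/L1/L2 = -/BCDHEFG/- → run B
t=23: L0/L1/L2 = -/BCDHEFG/- → run B
t=24: L0/L1/L2 = -/CDHEFG/- → run C
t=25: L0/L1/L2 = -/CDHEFG/- → run C
t=26: L0/L1/L2 = -/CDHEFG/- → run C
t=27: L0/L1/L2 = -/CDHEFG/- → run C
t=28: L0/L1/L2 = -/DHEFG/- → run D
t=29: L0/L1/L2 = -/DHEFG/- → run D
t=30: L0/L1/L2 = -/HEFG/- → run H
t=31: L0/L1/L2 = -/HEFG/- → run H
t=32: L0/L1/L2 = -/HEFG/- → run H
t=33: L0/L1/L2 = -/HEFG/- → run H
t=34: L0/L1/L2 = -/EFG/H → run E
t=35: L0/L1/L2 = -/EFG/H → run E
t=36: L0/L1/L2 = -/FG/H → run F
t=37: L0/L1/L2 = -/FG/H → run F
t=38: L0/L1/L2 = -/FG/H → run F
t=39: L0/L1/L2 = -/FG/H → run F
t=40: L0/L1/L2 = -/G/H → run G
t=41: L0/L1/L2 = -/-/H → run H
t=42: (idle)
t=43: (idle)
t=44: (idle)
t=45: (idle)
t=46: (idle)
t=47: (idle)
t=48: (idle)
t=49: (idle)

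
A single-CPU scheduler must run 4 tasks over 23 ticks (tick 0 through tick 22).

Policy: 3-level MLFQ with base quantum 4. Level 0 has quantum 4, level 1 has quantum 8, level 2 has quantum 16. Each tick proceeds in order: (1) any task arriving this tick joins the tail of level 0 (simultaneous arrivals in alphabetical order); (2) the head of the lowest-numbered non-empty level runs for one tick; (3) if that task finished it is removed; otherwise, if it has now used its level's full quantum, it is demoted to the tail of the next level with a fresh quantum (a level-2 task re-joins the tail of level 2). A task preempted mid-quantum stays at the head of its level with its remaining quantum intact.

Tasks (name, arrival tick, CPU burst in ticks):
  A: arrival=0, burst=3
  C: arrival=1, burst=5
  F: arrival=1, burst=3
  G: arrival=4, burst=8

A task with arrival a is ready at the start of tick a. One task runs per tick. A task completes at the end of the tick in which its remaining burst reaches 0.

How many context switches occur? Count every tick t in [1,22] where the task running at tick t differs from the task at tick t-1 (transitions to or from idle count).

context switches = 6

t=0: L0/L1/L2 = A/-/- → run A
t=1: L0/L1/L2 = ACF/-/- → run A
t=2: L0/L1/L2 = ACF/-/- → run A
t=3: L0/L1/L2 = CF/-/- → run C
t=4: L0/L1/L2 = CFG/-/- → run C
t=5: L0/L1/L2 = CFG/-/- → run C
t=6: L0/L1/L2 = CFG/-/- → run C
t=7: L0/L1/L2 = FG/C/- → run F
t=8: L0/L1/L2 = FG/C/- → run F
t=9: L0/L1/L2 = FG/C/- → run F
t=10: L0/L1/L2 = G/C/- → run G
t=11: L0/L1/L2 = G/C/- → run G
t=12: L0/L1/L2 = G/C/- → run G
t=13: L0/L1/L2 = G/C/- → run G
t=14: L0/L1/L2 = -/CG/- → run C
t=15: L0/L1/L2 = -/G/- → run G
t=16: L0/L1/L2 = -/G/- → run G
t=17: L0/L1/L2 = -/G/- → run G
t=18: L0/L1/L2 = -/G/- → run G
t=19: (idle)
t=20: (idle)
t=21: (idle)
t=22: (idle)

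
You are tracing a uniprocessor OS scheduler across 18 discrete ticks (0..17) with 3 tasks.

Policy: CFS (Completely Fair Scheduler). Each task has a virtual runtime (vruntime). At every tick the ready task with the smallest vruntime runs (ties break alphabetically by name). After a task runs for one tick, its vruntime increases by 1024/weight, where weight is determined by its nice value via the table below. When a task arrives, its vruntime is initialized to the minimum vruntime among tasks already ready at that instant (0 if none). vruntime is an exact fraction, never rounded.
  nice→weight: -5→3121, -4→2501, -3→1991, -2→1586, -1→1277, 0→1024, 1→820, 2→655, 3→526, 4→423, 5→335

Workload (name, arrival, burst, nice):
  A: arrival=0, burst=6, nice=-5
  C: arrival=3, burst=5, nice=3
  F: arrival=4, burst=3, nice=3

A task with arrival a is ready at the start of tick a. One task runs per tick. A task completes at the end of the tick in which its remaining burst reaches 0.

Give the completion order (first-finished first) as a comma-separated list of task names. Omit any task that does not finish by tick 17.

t=0: vr[A=0] → run A
t=1: vr[A=1024/3121] → run A
t=2: vr[A=2048/3121] → run A
t=3: vr[A=3072/3121 C=3072/3121] → run A
t=4: vr[A=4096/3121 C=3072/3121 F=3072/3121] → run C
t=5: vr[A=4096/3121 C=2405888/820823 F=3072/3121] → run F
t=6: vr[A=4096/3121 C=2405888/820823 F=2405888/820823] → run A
t=7: vr[A=5120/3121 C=2405888/820823 F=2405888/820823] → run A
t=8: vr[C=2405888/820823 F=2405888/820823] → run C
t=9: vr[C=4003840/820823 F=2405888/820823] → run F
t=10: vr[C=4003840/820823 F=4003840/820823] → run C
t=11: vr[C=5601792/820823 F=4003840/820823] → run F
t=12: vr[C=5601792/820823] → run C
t=13: vr[C=7199744/820823] → run C
t=14: (idle)
t=15: (idle)
t=16: (idle)
t=17: (idle)

completion order = A, F, C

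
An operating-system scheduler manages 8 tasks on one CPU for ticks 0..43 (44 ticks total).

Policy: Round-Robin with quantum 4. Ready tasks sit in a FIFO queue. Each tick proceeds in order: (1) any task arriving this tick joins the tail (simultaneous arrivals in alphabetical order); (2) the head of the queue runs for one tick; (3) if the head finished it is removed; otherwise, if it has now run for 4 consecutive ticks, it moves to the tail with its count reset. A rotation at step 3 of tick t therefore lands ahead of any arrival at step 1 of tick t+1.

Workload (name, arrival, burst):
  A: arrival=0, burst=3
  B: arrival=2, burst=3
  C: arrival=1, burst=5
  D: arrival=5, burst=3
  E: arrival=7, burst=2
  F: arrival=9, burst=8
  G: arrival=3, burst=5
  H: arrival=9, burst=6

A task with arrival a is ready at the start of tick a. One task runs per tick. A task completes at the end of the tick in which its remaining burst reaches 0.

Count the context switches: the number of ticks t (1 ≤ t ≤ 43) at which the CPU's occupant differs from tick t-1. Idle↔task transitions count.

context switches = 12

t=0: queue=[A] q_used=0 → run A
t=1: queue=[A,C] q_used=1 → run A
t=2: queue=[A,C,B] q_used=2 → run A
t=3: queue=[C,B,G] q_used=0 → run C
t=4: queue=[C,B,G] q_used=1 → run C
t=5: queue=[C,B,G,D] q_used=2 → run C
t=6: queue=[C,B,G,D] q_used=3 → run C
t=7: queue=[B,G,D,C,E] q_used=0 → run B
t=8: queue=[B,G,D,C,E] q_used=1 → run B
t=9: queue=[B,G,D,C,E,F,H] q_used=2 → run B
t=10: queue=[G,D,C,E,F,H] q_used=0 → run G
t=11: queue=[G,D,C,E,F,H] q_used=1 → run G
t=12: queue=[G,D,C,E,F,H] q_used=2 → run G
t=13: queue=[G,D,C,E,F,H] q_used=3 → run G
t=14: queue=[D,C,E,F,H,G] q_used=0 → run D
t=15: queue=[D,C,E,F,H,G] q_used=1 → run D
t=16: queue=[D,C,E,F,H,G] q_used=2 → run D
t=17: queue=[C,E,F,H,G] q_used=0 → run C
t=18: queue=[E,F,H,G] q_used=0 → run E
t=19: queue=[E,F,H,G] q_used=1 → run E
t=20: queue=[F,H,G] q_used=0 → run F
t=21: queue=[F,H,G] q_used=1 → run F
t=22: queue=[F,H,G] q_used=2 → run F
t=23: queue=[F,H,G] q_used=3 → run F
t=24: queue=[H,G,F] q_used=0 → run H
t=25: queue=[H,G,F] q_used=1 → run H
t=26: queue=[H,G,F] q_used=2 → run H
t=27: queue=[H,G,F] q_used=3 → run H
t=28: queue=[G,F,H] q_used=0 → run G
t=29: queue=[F,H] q_used=0 → run F
t=30: queue=[F,H] q_used=1 → run F
t=31: queue=[F,H] q_used=2 → run F
t=32: queue=[F,H] q_used=3 → run F
t=33: queue=[H] q_used=0 → run H
t=34: queue=[H] q_used=1 → run H
t=35: (idle)
t=36: (idle)
t=37: (idle)
t=38: (idle)
t=39: (idle)
t=40: (idle)
t=41: (idle)
t=42: (idle)
t=43: (idle)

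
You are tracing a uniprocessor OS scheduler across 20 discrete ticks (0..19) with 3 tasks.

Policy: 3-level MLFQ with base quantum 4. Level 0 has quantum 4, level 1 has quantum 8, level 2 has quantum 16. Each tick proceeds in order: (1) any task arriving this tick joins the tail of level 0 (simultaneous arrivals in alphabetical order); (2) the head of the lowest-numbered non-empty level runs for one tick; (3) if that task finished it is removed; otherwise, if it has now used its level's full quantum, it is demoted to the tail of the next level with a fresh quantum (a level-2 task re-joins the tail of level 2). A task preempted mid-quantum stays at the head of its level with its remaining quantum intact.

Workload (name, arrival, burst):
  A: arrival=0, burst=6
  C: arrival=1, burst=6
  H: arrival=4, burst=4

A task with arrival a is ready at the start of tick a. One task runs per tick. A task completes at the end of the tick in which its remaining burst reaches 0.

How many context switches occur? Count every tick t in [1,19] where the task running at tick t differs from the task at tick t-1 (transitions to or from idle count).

t=0: L0/L1/L2 = A/-/- → run A
t=1: L0/L1/L2 = AC/-/- → run A
t=2: L0/L1/L2 = AC/-/- → run A
t=3: L0/L1/L2 = AC/-/- → run A
t=4: L0/L1/L2 = CH/A/- → run C
t=5: L0/L1/L2 = CH/A/- → run C
t=6: L0/L1/L2 = CH/A/- → run C
t=7: L0/L1/L2 = CH/A/- → run C
t=8: L0/L1/L2 = H/AC/- → run H
t=9: L0/L1/L2 = H/AC/- → run H
t=10: L0/L1/L2 = H/AC/- → run H
t=11: L0/L1/L2 = H/AC/- → run H
t=12: L0/L1/L2 = -/AC/- → run A
t=13: L0/L1/L2 = -/AC/- → run A
t=14: L0/L1/L2 = -/C/- → run C
t=15: L0/L1/L2 = -/C/- → run C
t=16: (idle)
t=17: (idle)
t=18: (idle)
t=19: (idle)

context switches = 5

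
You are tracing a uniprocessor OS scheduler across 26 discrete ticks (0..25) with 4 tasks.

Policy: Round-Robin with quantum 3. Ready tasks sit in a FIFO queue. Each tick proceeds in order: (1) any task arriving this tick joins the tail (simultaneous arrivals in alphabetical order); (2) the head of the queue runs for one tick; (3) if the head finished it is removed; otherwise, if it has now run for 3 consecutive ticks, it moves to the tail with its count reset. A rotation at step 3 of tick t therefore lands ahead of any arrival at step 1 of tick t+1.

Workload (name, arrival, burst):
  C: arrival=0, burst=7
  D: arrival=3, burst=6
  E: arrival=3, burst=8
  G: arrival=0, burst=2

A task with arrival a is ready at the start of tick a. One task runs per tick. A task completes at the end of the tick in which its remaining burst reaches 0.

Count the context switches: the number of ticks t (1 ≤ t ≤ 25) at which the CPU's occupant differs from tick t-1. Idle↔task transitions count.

t=0: queue=[C,G] q_used=0 → run C
t=1: queue=[C,G] q_used=1 → run C
t=2: queue=[C,G] q_used=2 → run C
t=3: queue=[G,C,D,E] q_used=0 → run G
t=4: queue=[G,C,D,E] q_used=1 → run G
t=5: queue=[C,D,E] q_used=0 → run C
t=6: queue=[C,D,E] q_used=1 → run C
t=7: queue=[C,D,E] q_used=2 → run C
t=8: queue=[D,E,C] q_used=0 → run D
t=9: queue=[D,E,C] q_used=1 → run D
t=10: queue=[D,E,C] q_used=2 → run D
t=11: queue=[E,C,D] q_used=0 → run E
t=12: queue=[E,C,D] q_used=1 → run E
t=13: queue=[E,C,D] q_used=2 → run E
t=14: queue=[C,D,E] q_used=0 → run C
t=15: queue=[D,E] q_used=0 → run D
t=16: queue=[D,E] q_used=1 → run D
t=17: queue=[D,E] q_used=2 → run D
t=18: queue=[E] q_used=0 → run E
t=19: queue=[E] q_used=1 → run E
t=20: queue=[E] q_used=2 → run E
t=21: queue=[E] q_used=0 → run E
t=22: queue=[E] q_used=1 → run E
t=23: (idle)
t=24: (idle)
t=25: (idle)

context switches = 8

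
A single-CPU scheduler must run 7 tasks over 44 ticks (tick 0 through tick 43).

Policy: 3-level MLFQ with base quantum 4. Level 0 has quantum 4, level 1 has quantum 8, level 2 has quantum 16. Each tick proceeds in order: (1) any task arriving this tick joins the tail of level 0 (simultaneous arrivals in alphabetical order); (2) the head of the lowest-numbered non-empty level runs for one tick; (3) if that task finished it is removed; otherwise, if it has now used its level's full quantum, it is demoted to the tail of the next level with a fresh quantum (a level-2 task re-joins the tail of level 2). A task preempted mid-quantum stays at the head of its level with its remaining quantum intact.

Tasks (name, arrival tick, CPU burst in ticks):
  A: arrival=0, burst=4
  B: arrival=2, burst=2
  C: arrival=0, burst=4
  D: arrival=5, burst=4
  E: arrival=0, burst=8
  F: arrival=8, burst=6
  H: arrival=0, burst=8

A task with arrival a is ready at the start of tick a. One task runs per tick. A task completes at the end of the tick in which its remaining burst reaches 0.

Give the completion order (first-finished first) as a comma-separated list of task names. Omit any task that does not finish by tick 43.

completion order = A, C, B, D, E, H, F

t=0: L0/L1/L2 = ACEH/-/- → run A
t=1: L0/L1/L2 = ACEH/-/- → run A
t=2: L0/L1/L2 = ACEHB/-/- → run A
t=3: L0/L1/L2 = ACEHB/-/- → run A
t=4: L0/L1/L2 = CEHB/-/- → run C
t=5: L0/L1/L2 = CEHBD/-/- → run C
t=6: L0/L1/L2 = CEHBD/-/- → run C
t=7: L0/L1/L2 = CEHBD/-/- → run C
t=8: L0/L1/L2 = EHBDF/-/- → run E
t=9: L0/L1/L2 = EHBDF/-/- → run E
t=10: L0/L1/L2 = EHBDF/-/- → run E
t=11: L0/L1/L2 = EHBDF/-/- → run E
t=12: L0/L1/L2 = HBDF/E/- → run H
t=13: L0/L1/L2 = HBDF/E/- → run H
t=14: L0/L1/L2 = HBDF/E/- → run H
t=15: L0/L1/L2 = HBDF/E/- → run H
t=16: L0/L1/L2 = BDF/EH/- → run B
t=17: L0/L1/L2 = BDF/EH/- → run B
t=18: L0/L1/L2 = DF/EH/- → run D
t=19: L0/L1/L2 = DF/EH/- → run D
t=20: L0/L1/L2 = DF/EH/- → run D
t=21: L0/L1/L2 = DF/EH/- → run D
t=22: L0/L1/L2 = F/EH/- → run F
t=23: L0/L1/L2 = F/EH/- → run F
t=24: L0/L1/L2 = F/EH/- → run F
t=25: L0/L1/L2 = F/EH/- → run F
t=26: L0/L1/L2 = -/EHF/- → run E
t=27: L0/L1/L2 = -/EHF/- → run E
t=28: L0/L1/L2 = -/EHF/- → run E
t=29: L0/L1/L2 = -/EHF/- → run E
t=30: L0/L1/L2 = -/HF/- → run H
t=31: L0/L1/L2 = -/HF/- → run H
t=32: L0/L1/L2 = -/HF/- → run H
t=33: L0/L1/L2 = -/HF/- → run H
t=34: L0/L1/L2 = -/F/- → run F
t=35: L0/L1/L2 = -/F/- → run F
t=36: (idle)
t=37: (idle)
t=38: (idle)
t=39: (idle)
t=40: (idle)
t=41: (idle)
t=42: (idle)
t=43: (idle)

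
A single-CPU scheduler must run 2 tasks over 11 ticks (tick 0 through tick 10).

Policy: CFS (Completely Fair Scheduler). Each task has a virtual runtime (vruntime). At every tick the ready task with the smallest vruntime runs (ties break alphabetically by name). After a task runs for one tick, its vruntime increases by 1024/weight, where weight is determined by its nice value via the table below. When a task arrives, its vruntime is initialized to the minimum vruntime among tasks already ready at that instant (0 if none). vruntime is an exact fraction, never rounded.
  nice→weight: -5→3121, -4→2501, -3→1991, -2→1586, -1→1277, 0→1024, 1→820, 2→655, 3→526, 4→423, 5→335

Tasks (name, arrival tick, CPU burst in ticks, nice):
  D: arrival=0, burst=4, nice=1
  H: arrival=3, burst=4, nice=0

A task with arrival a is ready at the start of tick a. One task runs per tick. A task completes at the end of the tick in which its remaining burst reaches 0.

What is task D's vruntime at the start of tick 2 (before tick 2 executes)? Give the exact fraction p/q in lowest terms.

t=0: vr[D=0] → run D
t=1: vr[D=256/205] → run D
t=2: vr[D=512/205] → run D
t=3: vr[D=768/205 H=768/205] → run D
t=4: vr[H=768/205] → run H
t=5: vr[H=973/205] → run H
t=6: vr[H=1178/205] → run H
t=7: vr[H=1383/205] → run H
t=8: (idle)
t=9: (idle)
t=10: (idle)

vruntime(D, start of tick 2) = 512/205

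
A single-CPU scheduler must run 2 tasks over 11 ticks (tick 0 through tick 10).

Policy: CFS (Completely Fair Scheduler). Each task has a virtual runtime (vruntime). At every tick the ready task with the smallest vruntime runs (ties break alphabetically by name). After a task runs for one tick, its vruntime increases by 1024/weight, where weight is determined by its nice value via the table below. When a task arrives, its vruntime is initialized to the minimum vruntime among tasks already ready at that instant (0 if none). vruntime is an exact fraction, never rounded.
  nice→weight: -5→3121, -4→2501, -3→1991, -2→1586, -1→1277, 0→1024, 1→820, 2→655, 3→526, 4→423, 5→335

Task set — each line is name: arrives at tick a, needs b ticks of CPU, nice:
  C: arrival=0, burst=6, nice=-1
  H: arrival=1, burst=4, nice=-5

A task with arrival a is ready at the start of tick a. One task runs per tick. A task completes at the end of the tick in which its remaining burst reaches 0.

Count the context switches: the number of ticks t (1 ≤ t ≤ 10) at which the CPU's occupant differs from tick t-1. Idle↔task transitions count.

t=0: vr[C=0] → run C
t=1: vr[C=1024/1277 H=1024/1277] → run C
t=2: vr[C=2048/1277 H=1024/1277] → run H
t=3: vr[C=2048/1277 H=4503552/3985517] → run H
t=4: vr[C=2048/1277 H=5811200/3985517] → run H
t=5: vr[C=2048/1277 H=7118848/3985517] → run C
t=6: vr[C=3072/1277 H=7118848/3985517] → run H
t=7: vr[C=3072/1277] → run C
t=8: vr[C=4096/1277] → run C
t=9: vr[C=5120/1277] → run C
t=10: (idle)

context switches = 5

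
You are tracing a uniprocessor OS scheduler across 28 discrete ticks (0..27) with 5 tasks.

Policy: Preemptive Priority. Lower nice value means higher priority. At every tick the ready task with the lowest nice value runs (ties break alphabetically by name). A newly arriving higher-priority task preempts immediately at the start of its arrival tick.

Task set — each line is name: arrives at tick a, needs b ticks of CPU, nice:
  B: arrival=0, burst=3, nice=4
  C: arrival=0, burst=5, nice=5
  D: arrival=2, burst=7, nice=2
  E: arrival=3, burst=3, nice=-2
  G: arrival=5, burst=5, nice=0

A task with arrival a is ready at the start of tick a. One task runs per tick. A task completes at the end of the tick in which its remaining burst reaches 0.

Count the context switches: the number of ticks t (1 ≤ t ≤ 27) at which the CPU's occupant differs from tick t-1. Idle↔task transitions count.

t=0: ready={B,C} → run B
t=1: ready={B,C} → run B
t=2: ready={B,C,D} → run D
t=3: ready={B,C,D,E} → run E
t=4: ready={B,C,D,E} → run E
t=5: ready={B,C,D,E,G} → run E
t=6: ready={B,C,D,G} → run G
t=7: ready={B,C,D,G} → run G
t=8: ready={B,C,D,G} → run G
t=9: ready={B,C,D,G} → run G
t=10: ready={B,C,D,G} → run G
t=11: ready={B,C,D} → run D
t=12: ready={B,C,D} → run D
t=13: ready={B,C,D} → run D
t=14: ready={B,C,D} → run D
t=15: ready={B,C,D} → run D
t=16: ready={B,C,D} → run D
t=17: ready={B,C} → run B
t=18: ready={C} → run C
t=19: ready={C} → run C
t=20: ready={C} → run C
t=21: ready={C} → run C
t=22: ready={C} → run C
t=23: (idle)
t=24: (idle)
t=25: (idle)
t=26: (idle)
t=27: (idle)

context switches = 7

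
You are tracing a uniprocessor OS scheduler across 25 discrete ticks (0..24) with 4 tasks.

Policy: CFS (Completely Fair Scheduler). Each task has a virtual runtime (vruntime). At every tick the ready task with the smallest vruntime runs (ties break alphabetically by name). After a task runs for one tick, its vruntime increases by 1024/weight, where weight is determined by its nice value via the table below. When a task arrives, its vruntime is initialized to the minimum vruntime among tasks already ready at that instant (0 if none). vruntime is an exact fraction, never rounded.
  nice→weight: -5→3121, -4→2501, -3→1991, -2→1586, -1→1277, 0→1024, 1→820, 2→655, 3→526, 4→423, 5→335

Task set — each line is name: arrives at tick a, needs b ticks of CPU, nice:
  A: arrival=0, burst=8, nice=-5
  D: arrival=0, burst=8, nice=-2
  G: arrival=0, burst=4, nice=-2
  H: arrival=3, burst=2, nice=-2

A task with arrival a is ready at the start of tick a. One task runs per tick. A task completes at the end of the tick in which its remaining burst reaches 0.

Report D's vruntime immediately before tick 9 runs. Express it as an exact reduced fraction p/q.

vruntime(D, start of tick 9) = 1024/793

t=0: vr[A=0 D=0 G=0] → run A
t=1: vr[A=1024/3121 D=0 G=0] → run D
t=2: vr[A=1024/3121 D=512/793 G=0] → run G
t=3: vr[A=1024/3121 D=512/793 G=512/793 H=1024/3121] → run A
t=4: vr[A=2048/3121 D=512/793 G=512/793 H=1024/3121] → run H
t=5: vr[A=2048/3121 D=512/793 G=512/793 H=2409984/2474953] → run D
t=6: vr[A=2048/3121 D=1024/793 G=512/793 H=2409984/2474953] → run G
t=7: vr[A=2048/3121 D=1024/793 G=1024/793 H=2409984/2474953] → run A
t=8: vr[A=3072/3121 D=1024/793 G=1024/793 H=2409984/2474953] → run H
t=9: vr[A=3072/3121 D=1024/793 G=1024/793] → run A
t=10: vr[A=4096/3121 D=1024/793 G=1024/793] → run D
t=11: vr[A=4096/3121 D=1536/793 G=1024/793] → run G
t=12: vr[A=4096/3121 D=1536/793 G=1536/793] → run A
t=13: vr[A=5120/3121 D=1536/793 G=1536/793] → run A
t=14: vr[A=6144/3121 D=1536/793 G=1536/793] → run D
t=15: vr[A=6144/3121 D=2048/793 G=1536/793] → run G
t=16: vr[A=6144/3121 D=2048/793] → run A
t=17: vr[A=7168/3121 D=2048/793] → run A
t=18: vr[D=2048/793] → run D
t=19: vr[D=2560/793] → run D
t=20: vr[D=3072/793] → run D
t=21: vr[D=3584/793] → run D
t=22: (idle)
t=23: (idle)
t=24: (idle)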